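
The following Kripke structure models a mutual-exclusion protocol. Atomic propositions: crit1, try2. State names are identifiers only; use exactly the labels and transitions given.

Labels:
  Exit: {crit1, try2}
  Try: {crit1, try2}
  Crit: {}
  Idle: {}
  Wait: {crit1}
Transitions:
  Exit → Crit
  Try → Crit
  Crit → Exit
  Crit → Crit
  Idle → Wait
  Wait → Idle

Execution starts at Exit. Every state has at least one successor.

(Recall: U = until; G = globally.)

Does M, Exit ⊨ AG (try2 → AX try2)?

States satisfying try2 → AX try2: {Crit, Idle, Wait}.
States satisfying AG (try2 → AX try2): {Idle, Wait}.
Exit is reachable from Exit and violates try2 → AX try2, so AG fails at Exit.
Exit ∉ Sat(AG (try2 → AX try2)).

No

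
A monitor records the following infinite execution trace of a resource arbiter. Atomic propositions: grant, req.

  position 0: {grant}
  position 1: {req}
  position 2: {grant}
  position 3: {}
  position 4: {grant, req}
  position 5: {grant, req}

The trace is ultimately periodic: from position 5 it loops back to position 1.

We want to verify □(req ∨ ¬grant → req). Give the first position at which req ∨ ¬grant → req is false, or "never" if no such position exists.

3

Check req ∨ ¬grant → req at each position in order: 0 ✓, 1 ✓, 2 ✓.
At position 3 the labels are {}, so req ∨ ¬grant → req is false there. This is the first violation.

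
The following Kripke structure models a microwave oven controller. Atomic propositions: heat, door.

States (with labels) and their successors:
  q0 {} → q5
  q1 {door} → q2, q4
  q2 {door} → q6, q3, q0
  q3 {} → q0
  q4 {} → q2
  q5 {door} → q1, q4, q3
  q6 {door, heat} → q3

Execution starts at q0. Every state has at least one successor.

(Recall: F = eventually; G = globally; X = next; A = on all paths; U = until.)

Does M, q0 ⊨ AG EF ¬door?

States satisfying EF ¬door: {q0, q1, q2, q3, q4, q5, q6}.
States satisfying AG EF ¬door: {q0, q1, q2, q3, q4, q5, q6}.
Every state reachable from q0 satisfies EF ¬door.
q0 ∈ Sat(AG EF ¬door).

Yes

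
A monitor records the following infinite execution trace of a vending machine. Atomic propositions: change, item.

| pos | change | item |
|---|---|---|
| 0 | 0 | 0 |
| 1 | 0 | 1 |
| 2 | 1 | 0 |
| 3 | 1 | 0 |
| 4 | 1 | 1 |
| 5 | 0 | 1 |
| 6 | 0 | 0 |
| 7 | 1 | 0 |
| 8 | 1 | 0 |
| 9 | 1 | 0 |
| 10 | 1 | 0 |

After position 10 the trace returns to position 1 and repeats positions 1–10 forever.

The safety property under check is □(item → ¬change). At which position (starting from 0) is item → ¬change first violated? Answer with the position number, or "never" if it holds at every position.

Check item → ¬change at each position in order: 0 ✓, 1 ✓, 2 ✓, 3 ✓.
At position 4 the labels are {change, item}, so item → ¬change is false there. This is the first violation.

4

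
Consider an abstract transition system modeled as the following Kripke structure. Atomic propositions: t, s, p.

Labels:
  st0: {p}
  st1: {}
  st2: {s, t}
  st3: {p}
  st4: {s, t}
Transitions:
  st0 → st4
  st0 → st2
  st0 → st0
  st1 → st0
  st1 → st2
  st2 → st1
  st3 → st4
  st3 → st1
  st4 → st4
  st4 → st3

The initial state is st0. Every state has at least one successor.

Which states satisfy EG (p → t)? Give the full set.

States satisfying p → t: {st1, st2, st4}.
States satisfying EG (p → t): {st1, st2, st4}.

{st1, st2, st4}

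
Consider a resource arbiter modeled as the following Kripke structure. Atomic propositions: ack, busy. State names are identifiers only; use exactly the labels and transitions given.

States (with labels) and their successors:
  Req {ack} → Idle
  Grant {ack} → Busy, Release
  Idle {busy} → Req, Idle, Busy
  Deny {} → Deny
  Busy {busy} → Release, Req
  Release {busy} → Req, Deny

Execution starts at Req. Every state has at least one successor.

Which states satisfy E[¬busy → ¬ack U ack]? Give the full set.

States satisfying ¬busy → ¬ack: {Idle, Deny, Busy, Release}.
States satisfying ack: {Req, Grant}.
States satisfying E[¬busy → ¬ack U ack]: {Req, Grant, Idle, Busy, Release}.

{Req, Grant, Idle, Busy, Release}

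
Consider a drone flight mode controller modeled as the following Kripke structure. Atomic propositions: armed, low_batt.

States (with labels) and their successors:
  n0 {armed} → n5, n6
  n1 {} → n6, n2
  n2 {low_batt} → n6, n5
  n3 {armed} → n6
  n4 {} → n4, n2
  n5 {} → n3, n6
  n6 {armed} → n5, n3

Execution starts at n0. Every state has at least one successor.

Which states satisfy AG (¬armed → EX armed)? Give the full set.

States satisfying ¬armed → EX armed: {n0, n1, n2, n3, n5, n6}.
States satisfying AG (¬armed → EX armed): {n0, n1, n2, n3, n5, n6}.

{n0, n1, n2, n3, n5, n6}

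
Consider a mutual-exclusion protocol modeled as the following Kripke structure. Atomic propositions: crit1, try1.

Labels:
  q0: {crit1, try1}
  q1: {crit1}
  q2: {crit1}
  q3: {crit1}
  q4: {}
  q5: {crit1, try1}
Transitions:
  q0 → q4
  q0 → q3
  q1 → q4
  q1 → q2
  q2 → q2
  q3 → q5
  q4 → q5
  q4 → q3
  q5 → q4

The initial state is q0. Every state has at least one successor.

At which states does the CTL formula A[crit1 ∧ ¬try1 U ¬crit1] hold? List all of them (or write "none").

{q4}

States satisfying crit1 ∧ ¬try1: {q1, q2, q3}.
States satisfying ¬crit1: {q4}.
States satisfying A[crit1 ∧ ¬try1 U ¬crit1]: {q4}.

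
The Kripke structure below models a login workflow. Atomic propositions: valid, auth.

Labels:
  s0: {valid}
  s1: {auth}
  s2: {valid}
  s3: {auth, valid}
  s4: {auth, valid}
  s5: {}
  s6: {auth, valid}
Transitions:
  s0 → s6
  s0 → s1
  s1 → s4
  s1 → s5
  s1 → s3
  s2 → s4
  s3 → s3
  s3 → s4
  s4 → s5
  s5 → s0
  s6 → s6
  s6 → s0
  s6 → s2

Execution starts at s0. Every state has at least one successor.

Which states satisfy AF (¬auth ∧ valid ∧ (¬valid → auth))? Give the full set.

States satisfying ¬auth ∧ valid ∧ (¬valid → auth): {s0, s2}.
States satisfying AF (¬auth ∧ valid ∧ (¬valid → auth)): {s0, s2, s4, s5}.

{s0, s2, s4, s5}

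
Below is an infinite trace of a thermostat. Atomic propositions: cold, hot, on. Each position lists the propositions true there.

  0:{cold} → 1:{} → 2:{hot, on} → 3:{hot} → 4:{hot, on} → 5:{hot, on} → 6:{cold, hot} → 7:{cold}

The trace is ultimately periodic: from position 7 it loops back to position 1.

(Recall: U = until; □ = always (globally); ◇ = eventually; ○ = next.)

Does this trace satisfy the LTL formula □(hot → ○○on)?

hot → ○○on must hold at every position from 0 onward. It fails at position 4, so □(hot → ○○on) is false.
Positions where hot holds: 2, 3, 4, 5, 6.
Check ○○on at each: 2→ok, 3→ok, 4→fails, 5→fails, 6→fails.

No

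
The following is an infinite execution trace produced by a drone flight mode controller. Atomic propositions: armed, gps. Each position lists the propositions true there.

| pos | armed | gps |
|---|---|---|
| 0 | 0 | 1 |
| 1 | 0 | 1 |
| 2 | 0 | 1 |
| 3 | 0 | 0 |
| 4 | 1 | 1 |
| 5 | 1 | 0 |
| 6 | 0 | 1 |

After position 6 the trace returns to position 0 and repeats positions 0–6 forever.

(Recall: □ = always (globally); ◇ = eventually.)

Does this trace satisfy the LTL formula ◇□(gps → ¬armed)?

Does not hold

□(gps → ¬armed) is false at every position 0..6, so it never becomes true and ◇□(gps → ¬armed) fails.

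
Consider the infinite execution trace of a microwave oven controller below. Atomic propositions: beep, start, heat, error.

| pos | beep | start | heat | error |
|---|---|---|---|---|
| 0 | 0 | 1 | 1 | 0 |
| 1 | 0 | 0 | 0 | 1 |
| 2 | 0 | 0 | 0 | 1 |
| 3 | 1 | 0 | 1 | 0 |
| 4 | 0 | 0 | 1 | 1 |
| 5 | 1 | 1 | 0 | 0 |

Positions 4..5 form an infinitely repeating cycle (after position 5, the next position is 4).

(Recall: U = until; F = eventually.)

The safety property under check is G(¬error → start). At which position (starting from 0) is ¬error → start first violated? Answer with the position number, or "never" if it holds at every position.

3

Check ¬error → start at each position in order: 0 ✓, 1 ✓, 2 ✓.
At position 3 the labels are {beep, heat}, so ¬error → start is false there. This is the first violation.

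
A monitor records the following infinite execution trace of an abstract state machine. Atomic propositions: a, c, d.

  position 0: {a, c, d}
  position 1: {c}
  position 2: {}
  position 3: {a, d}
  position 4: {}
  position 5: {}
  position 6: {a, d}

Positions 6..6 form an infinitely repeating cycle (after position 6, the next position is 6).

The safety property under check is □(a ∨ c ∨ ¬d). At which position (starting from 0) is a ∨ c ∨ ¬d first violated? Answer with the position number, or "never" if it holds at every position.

never

a ∨ c ∨ ¬d holds at every position 0..6, and those are all the positions the trace ever visits, so the invariant □(a ∨ c ∨ ¬d) is never violated.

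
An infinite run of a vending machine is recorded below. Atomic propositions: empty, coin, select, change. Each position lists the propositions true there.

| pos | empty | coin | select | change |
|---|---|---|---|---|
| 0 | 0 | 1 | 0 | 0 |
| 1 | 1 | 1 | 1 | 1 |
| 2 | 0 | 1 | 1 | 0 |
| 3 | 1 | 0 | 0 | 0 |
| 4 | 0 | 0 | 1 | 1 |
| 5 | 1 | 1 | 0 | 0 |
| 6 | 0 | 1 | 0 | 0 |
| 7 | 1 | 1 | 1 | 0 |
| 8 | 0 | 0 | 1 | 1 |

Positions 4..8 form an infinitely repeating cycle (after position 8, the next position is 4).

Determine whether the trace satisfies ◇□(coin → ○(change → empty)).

Violated

□(coin → ○(change → empty)) is false at every position 0..8, so it never becomes true and ◇□(coin → ○(change → empty)) fails.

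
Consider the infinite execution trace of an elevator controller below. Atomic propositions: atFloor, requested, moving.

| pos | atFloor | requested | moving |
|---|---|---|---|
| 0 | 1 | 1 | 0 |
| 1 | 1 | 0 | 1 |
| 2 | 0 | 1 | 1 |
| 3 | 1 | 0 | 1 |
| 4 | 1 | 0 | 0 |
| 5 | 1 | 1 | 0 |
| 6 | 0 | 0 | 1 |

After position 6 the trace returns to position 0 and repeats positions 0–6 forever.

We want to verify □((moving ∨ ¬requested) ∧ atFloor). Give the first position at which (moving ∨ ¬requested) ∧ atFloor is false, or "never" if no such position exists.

At position 0 the labels are {atFloor, requested}, so (moving ∨ ¬requested) ∧ atFloor is false there. This is the first violation.

0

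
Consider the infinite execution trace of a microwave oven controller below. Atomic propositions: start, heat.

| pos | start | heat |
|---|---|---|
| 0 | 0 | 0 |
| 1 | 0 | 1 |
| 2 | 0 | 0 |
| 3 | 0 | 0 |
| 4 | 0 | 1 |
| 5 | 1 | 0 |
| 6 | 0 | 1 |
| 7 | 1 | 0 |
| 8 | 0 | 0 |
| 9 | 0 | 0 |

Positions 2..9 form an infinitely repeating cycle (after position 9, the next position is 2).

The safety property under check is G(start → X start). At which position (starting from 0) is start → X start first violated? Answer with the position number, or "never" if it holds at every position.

Check start → X start at each position in order: 0 ✓, 1 ✓, 2 ✓, 3 ✓, 4 ✓.
At position 5 the labels are {start} and the next position 6 has {heat}, so start → X start is false there. This is the first violation.

5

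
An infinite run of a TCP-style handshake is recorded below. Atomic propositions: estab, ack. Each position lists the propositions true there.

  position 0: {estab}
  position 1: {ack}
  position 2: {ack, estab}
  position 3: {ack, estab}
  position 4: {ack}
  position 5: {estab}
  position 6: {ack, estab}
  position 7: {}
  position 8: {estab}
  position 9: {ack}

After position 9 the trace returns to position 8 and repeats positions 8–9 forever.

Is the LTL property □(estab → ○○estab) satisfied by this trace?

Violated

estab → ○○estab must hold at every position from 0 onward. It fails at position 2, so □(estab → ○○estab) is false.
Positions where estab holds: 0, 2, 3, 5, 6, 8.
Check ○○estab at each: 0→ok, 2→fails, 3→ok, 5→fails, 6→ok, 8→ok.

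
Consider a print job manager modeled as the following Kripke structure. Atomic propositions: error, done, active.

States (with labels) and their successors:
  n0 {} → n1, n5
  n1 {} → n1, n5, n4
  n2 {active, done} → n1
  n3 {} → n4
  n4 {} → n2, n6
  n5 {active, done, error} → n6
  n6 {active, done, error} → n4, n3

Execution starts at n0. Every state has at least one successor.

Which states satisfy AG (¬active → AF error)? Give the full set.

none

States satisfying ¬active → AF error: {n2, n5, n6}.
States satisfying AG (¬active → AF error): ∅.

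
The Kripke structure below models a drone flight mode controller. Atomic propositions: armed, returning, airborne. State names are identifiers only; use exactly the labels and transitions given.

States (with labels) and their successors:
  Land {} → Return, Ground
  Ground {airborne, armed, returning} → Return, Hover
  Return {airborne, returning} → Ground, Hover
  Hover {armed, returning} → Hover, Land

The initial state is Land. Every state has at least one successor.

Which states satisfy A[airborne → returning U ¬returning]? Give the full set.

States satisfying airborne → returning: {Land, Ground, Return, Hover}.
States satisfying ¬returning: {Land}.
States satisfying A[airborne → returning U ¬returning]: {Land}.

{Land}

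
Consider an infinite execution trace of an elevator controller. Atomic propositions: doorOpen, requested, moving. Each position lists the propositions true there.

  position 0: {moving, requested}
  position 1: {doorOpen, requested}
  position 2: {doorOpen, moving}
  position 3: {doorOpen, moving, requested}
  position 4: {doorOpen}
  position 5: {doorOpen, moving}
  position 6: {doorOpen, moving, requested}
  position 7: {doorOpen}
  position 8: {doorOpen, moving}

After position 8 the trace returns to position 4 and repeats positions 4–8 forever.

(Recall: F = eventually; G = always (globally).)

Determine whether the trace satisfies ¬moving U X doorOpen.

Walking from position 0: X doorOpen first holds at position 0, and ¬moving holds at every earlier position along the way, so ¬moving U X doorOpen holds.

Holds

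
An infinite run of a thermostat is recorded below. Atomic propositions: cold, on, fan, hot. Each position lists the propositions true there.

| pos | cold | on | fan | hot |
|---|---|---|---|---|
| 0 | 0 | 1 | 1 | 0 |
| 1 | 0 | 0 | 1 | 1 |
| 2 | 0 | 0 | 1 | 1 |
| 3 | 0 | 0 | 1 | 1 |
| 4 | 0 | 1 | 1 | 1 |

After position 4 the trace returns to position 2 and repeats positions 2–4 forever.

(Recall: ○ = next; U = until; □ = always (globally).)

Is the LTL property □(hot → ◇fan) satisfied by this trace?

Satisfied

hot → ◇fan holds at every position 0..4, and those are all positions ever visited, so □(hot → ◇fan) holds.
Positions where hot holds: 1, 2, 3, 4.
Check ◇fan at each: 1→ok, 2→ok, 3→ok, 4→ok.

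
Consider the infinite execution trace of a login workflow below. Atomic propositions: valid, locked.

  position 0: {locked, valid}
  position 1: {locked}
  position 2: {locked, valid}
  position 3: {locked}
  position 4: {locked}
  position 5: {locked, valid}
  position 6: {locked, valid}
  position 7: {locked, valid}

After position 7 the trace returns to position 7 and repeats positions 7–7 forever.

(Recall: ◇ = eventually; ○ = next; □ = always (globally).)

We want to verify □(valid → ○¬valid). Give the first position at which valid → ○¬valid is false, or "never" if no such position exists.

5

Check valid → ○¬valid at each position in order: 0 ✓, 1 ✓, 2 ✓, 3 ✓, 4 ✓.
At position 5 the labels are {locked, valid} and the next position 6 has {locked, valid}, so valid → ○¬valid is false there. This is the first violation.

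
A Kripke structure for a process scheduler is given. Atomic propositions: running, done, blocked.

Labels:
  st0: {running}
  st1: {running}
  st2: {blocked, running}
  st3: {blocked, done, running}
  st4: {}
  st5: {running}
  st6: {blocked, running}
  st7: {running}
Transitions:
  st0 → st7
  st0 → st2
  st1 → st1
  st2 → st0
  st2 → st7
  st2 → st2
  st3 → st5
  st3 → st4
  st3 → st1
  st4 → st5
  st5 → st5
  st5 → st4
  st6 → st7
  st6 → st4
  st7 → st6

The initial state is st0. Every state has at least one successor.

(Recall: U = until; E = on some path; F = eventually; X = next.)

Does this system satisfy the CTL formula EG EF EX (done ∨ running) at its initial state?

States satisfying EF EX (done ∨ running): {st0, st1, st2, st3, st4, st5, st6, st7}.
States satisfying EG EF EX (done ∨ running): {st0, st1, st2, st3, st4, st5, st6, st7}.
st0 ∈ Sat(EG EF EX (done ∨ running)).

Yes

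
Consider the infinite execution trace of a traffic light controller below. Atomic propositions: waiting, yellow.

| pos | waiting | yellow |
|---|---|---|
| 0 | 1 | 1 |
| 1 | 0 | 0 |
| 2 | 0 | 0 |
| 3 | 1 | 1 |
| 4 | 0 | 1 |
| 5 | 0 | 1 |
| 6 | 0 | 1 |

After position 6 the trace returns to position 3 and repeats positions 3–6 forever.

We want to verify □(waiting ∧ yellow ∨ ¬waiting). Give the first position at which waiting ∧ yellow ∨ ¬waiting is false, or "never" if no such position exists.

never

waiting ∧ yellow ∨ ¬waiting holds at every position 0..6, and those are all the positions the trace ever visits, so the invariant □(waiting ∧ yellow ∨ ¬waiting) is never violated.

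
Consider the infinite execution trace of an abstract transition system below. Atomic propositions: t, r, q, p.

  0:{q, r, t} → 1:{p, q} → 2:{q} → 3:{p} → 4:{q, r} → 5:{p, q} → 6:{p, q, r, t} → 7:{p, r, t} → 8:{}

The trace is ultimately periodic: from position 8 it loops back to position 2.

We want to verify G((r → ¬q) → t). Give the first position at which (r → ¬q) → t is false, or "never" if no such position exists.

Check (r → ¬q) → t at each position in order: 0 ✓.
At position 1 the labels are {p, q}, so (r → ¬q) → t is false there. This is the first violation.

1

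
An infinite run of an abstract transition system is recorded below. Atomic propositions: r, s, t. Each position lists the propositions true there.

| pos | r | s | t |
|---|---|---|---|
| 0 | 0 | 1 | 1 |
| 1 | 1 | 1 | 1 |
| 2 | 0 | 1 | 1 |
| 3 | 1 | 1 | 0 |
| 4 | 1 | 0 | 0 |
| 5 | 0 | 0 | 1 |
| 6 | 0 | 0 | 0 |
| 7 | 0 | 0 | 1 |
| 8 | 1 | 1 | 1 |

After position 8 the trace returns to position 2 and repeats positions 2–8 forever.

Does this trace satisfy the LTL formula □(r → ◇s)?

r → ◇s holds at every position 0..8, and those are all positions ever visited, so □(r → ◇s) holds.
Positions where r holds: 1, 3, 4, 8.
Check ◇s at each: 1→ok, 3→ok, 4→ok, 8→ok.

Satisfied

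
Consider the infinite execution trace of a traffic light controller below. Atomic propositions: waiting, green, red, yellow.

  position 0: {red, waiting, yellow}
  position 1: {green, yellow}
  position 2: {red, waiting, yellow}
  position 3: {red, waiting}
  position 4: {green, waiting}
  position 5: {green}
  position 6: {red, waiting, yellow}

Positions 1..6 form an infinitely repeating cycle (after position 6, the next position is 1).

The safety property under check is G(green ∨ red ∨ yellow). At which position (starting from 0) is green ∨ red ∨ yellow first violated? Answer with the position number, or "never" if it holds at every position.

never

green ∨ red ∨ yellow holds at every position 0..6, and those are all the positions the trace ever visits, so the invariant G(green ∨ red ∨ yellow) is never violated.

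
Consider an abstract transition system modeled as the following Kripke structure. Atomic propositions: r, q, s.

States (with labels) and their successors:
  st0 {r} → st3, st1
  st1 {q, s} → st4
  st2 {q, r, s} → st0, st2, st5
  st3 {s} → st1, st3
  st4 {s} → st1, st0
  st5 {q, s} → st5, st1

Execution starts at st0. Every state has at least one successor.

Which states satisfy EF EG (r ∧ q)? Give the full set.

States satisfying EG (r ∧ q): {st2}.
States satisfying EF EG (r ∧ q): {st2}.

{st2}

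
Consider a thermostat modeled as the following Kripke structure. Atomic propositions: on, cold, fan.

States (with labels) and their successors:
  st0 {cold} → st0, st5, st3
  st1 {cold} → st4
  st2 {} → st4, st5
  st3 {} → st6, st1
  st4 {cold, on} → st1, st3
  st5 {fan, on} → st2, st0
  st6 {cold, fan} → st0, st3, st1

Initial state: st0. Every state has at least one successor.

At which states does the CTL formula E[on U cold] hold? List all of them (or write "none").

{st0, st1, st4, st5, st6}

States satisfying on: {st4, st5}.
States satisfying cold: {st0, st1, st4, st6}.
States satisfying E[on U cold]: {st0, st1, st4, st5, st6}.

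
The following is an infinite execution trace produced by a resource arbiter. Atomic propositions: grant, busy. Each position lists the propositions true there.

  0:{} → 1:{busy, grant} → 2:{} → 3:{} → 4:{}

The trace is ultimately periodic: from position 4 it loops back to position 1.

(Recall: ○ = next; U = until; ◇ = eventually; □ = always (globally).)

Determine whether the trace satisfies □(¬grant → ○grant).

Violated

¬grant → ○grant must hold at every position from 0 onward. It fails at position 2, so □(¬grant → ○grant) is false.
Positions where ¬grant holds: 0, 2, 3, 4.
Check ○grant at each: 0→ok, 2→fails, 3→fails, 4→ok.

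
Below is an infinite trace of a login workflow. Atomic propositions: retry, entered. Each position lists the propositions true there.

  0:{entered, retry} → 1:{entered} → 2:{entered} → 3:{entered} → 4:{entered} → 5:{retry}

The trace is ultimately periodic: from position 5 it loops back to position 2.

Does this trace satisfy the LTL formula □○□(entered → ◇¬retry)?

○□(entered → ◇¬retry) holds at every position 0..5, and those are all positions ever visited, so □○□(entered → ◇¬retry) holds.

Satisfied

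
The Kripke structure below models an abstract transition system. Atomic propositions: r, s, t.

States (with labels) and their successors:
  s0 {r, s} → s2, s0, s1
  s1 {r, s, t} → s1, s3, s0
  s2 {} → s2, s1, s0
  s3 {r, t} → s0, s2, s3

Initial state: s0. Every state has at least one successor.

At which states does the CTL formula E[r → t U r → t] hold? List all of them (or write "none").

{s1, s2, s3}

States satisfying r → t: {s1, s2, s3}.
States satisfying E[r → t U r → t]: {s1, s2, s3}.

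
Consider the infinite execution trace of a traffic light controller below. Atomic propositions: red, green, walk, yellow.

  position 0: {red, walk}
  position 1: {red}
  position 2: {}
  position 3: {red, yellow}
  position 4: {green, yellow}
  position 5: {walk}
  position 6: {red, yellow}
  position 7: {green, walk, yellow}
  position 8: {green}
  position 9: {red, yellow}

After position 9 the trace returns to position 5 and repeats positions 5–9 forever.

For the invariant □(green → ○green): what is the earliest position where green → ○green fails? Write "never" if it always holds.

Check green → ○green at each position in order: 0 ✓, 1 ✓, 2 ✓, 3 ✓.
At position 4 the labels are {green, yellow} and the next position 5 has {walk}, so green → ○green is false there. This is the first violation.

4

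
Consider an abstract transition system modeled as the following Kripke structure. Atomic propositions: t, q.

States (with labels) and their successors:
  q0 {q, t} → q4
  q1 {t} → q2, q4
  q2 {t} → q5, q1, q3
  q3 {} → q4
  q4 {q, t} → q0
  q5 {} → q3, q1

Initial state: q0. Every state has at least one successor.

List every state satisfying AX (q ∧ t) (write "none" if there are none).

States satisfying q ∧ t: {q0, q4}.
States satisfying AX (q ∧ t): {q0, q3, q4}.

{q0, q3, q4}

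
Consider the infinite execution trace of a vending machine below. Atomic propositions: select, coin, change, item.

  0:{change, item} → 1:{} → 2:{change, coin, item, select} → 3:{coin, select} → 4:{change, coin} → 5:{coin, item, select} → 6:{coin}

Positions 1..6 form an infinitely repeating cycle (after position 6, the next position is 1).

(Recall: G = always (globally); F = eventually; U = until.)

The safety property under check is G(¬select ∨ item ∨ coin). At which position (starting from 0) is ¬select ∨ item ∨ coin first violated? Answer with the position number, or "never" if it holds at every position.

¬select ∨ item ∨ coin holds at every position 0..6, and those are all the positions the trace ever visits, so the invariant G(¬select ∨ item ∨ coin) is never violated.

never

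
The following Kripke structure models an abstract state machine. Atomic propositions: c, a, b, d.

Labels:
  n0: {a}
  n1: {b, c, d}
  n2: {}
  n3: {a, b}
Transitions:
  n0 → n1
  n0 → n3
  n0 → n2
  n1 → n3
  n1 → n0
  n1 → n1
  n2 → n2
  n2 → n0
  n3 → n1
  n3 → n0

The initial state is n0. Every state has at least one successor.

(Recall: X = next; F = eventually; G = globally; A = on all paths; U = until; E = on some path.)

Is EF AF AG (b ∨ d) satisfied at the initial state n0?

States satisfying AF AG (b ∨ d): ∅.
States satisfying EF AF AG (b ∨ d): ∅.
No suitable path/successor from n0 witnesses the formula.
n0 ∉ Sat(EF AF AG (b ∨ d)).

Violated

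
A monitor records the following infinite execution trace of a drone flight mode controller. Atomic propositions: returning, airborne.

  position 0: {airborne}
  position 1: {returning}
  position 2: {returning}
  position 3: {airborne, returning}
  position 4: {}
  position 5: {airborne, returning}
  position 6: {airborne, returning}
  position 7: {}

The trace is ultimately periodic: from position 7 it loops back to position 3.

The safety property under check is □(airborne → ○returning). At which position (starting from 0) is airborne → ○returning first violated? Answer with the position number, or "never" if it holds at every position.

3

Check airborne → ○returning at each position in order: 0 ✓, 1 ✓, 2 ✓.
At position 3 the labels are {airborne, returning} and the next position 4 has {}, so airborne → ○returning is false there. This is the first violation.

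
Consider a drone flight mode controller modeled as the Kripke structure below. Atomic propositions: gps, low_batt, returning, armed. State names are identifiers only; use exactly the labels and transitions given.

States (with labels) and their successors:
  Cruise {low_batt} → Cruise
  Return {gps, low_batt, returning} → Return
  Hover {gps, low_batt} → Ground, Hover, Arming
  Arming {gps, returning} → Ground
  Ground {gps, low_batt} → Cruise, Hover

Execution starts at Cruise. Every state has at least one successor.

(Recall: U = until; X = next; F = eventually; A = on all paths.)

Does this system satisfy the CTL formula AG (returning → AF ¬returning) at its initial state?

Yes

States satisfying returning → AF ¬returning: {Cruise, Hover, Arming, Ground}.
States satisfying AG (returning → AF ¬returning): {Cruise, Hover, Arming, Ground}.
Every state reachable from Cruise satisfies returning → AF ¬returning.
Cruise ∈ Sat(AG (returning → AF ¬returning)).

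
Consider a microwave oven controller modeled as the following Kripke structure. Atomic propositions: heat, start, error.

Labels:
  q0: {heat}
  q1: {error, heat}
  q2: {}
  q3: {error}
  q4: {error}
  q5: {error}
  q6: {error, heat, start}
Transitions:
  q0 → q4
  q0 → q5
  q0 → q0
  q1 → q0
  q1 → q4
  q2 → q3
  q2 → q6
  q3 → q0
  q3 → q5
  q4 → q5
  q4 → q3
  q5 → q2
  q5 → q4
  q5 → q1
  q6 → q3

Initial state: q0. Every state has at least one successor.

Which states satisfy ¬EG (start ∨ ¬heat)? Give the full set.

States satisfying start ∨ ¬heat: {q2, q3, q4, q5, q6}.
States satisfying EG (start ∨ ¬heat): {q2, q3, q4, q5, q6}.
States satisfying ¬EG (start ∨ ¬heat): {q0, q1}.

{q0, q1}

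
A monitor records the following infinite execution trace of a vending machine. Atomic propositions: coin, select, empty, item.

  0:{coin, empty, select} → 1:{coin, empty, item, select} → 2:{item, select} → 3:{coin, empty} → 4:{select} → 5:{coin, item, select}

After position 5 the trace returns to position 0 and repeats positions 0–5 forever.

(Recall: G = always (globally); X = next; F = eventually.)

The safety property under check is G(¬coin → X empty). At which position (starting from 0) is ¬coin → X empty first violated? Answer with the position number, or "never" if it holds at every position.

Check ¬coin → X empty at each position in order: 0 ✓, 1 ✓, 2 ✓, 3 ✓.
At position 4 the labels are {select} and the next position 5 has {coin, item, select}, so ¬coin → X empty is false there. This is the first violation.

4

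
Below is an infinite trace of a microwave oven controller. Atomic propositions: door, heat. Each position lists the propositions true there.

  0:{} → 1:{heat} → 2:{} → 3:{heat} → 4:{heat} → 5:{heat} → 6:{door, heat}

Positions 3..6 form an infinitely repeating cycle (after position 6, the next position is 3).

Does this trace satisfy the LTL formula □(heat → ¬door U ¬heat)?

Does not hold

heat → ¬door U ¬heat must hold at every position from 0 onward. It fails at position 3, so □(heat → ¬door U ¬heat) is false.
Positions where heat holds: 1, 3, 4, 5, 6.
Check ¬door U ¬heat at each: 1→ok, 3→fails, 4→fails, 5→fails, 6→fails.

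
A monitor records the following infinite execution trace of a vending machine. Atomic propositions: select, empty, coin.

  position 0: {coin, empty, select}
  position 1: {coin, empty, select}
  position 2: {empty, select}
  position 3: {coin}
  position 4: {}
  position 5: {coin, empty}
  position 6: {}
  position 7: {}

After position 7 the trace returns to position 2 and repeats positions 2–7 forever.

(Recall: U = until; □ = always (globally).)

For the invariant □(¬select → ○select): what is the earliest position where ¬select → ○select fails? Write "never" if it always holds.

3

Check ¬select → ○select at each position in order: 0 ✓, 1 ✓, 2 ✓.
At position 3 the labels are {coin} and the next position 4 has {}, so ¬select → ○select is false there. This is the first violation.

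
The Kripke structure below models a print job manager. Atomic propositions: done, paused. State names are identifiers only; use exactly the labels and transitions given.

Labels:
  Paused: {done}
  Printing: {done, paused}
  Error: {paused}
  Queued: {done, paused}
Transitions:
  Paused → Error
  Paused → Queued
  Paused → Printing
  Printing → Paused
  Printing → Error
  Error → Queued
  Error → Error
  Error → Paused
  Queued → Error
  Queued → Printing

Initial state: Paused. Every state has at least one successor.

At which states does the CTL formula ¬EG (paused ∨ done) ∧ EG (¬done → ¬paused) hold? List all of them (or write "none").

States satisfying paused ∨ done: {Paused, Printing, Error, Queued}.
States satisfying EG (paused ∨ done): {Paused, Printing, Error, Queued}.
States satisfying ¬EG (paused ∨ done): ∅.
States satisfying ¬done → ¬paused: {Paused, Printing, Queued}.
States satisfying EG (¬done → ¬paused): {Paused, Printing, Queued}.
States satisfying ¬EG (paused ∨ done) ∧ EG (¬done → ¬paused): ∅.

none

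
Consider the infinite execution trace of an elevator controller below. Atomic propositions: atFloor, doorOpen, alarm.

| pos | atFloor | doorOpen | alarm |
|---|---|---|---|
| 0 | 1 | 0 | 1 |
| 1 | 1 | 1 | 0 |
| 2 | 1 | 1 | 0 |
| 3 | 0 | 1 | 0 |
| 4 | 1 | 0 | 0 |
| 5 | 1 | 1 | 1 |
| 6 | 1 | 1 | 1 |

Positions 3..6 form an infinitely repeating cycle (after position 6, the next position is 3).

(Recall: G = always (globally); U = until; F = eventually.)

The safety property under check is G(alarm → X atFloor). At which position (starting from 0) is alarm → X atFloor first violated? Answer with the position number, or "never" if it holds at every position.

6

Check alarm → X atFloor at each position in order: 0 ✓, 1 ✓, 2 ✓, 3 ✓, 4 ✓, 5 ✓.
At position 6 the labels are {alarm, atFloor, doorOpen} and the next position 3 has {doorOpen}, so alarm → X atFloor is false there. This is the first violation.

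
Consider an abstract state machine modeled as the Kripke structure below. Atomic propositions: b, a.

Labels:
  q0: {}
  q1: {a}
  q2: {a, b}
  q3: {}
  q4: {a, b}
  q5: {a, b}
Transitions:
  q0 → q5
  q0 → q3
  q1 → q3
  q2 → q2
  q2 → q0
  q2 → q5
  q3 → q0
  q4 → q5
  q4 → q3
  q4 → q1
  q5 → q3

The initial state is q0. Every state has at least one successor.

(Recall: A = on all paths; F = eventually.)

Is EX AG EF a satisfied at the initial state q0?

States satisfying AG EF a: {q0, q1, q2, q3, q4, q5}.
States satisfying EX AG EF a: {q0, q1, q2, q3, q4, q5}.
q0 ∈ Sat(EX AG EF a).

Holds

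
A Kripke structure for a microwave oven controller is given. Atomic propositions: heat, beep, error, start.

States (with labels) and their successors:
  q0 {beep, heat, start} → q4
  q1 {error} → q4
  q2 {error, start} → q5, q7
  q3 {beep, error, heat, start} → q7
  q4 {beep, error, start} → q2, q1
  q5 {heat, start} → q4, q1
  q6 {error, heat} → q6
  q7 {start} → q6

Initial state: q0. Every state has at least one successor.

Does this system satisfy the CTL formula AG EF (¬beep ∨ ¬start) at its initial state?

States satisfying EF (¬beep ∨ ¬start): {q0, q1, q2, q3, q4, q5, q6, q7}.
States satisfying AG EF (¬beep ∨ ¬start): {q0, q1, q2, q3, q4, q5, q6, q7}.
Every state reachable from q0 satisfies EF (¬beep ∨ ¬start).
q0 ∈ Sat(AG EF (¬beep ∨ ¬start)).

Satisfied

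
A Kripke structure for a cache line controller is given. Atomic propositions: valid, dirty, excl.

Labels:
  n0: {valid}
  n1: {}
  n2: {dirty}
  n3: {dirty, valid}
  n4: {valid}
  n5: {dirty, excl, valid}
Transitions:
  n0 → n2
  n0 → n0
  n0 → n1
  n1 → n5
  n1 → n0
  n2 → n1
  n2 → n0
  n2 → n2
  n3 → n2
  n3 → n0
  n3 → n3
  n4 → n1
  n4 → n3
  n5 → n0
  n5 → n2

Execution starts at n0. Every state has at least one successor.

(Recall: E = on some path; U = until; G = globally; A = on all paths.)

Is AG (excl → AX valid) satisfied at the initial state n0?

States satisfying excl → AX valid: {n0, n1, n2, n3, n4}.
States satisfying AG (excl → AX valid): ∅.
n5 is reachable from n0 and violates excl → AX valid, so AG fails at n0.
n0 ∉ Sat(AG (excl → AX valid)).

No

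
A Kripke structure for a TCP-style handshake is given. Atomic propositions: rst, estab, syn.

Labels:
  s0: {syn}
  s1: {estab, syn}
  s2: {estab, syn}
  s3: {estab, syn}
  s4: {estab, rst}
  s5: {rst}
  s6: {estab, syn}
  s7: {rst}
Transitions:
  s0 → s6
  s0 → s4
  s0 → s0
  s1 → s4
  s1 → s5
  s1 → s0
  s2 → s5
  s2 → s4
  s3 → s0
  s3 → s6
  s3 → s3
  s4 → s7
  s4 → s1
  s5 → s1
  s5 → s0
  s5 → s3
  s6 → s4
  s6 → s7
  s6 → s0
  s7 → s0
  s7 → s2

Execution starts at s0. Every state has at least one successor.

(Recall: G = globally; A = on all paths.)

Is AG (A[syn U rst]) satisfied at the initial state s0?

No

States satisfying A[syn U rst]: {s2, s4, s5, s7}.
States satisfying AG (A[syn U rst]): ∅.
s0 is reachable from s0 and violates A[syn U rst], so AG fails at s0.
s0 ∉ Sat(AG (A[syn U rst])).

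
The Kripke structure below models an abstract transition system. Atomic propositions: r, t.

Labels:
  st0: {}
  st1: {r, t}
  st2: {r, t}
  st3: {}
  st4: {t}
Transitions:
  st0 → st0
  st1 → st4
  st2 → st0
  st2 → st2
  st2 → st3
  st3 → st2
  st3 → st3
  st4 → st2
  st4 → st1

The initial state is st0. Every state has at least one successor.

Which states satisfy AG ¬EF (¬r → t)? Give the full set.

{st0}

States satisfying ¬EF (¬r → t): {st0}.
States satisfying AG ¬EF (¬r → t): {st0}.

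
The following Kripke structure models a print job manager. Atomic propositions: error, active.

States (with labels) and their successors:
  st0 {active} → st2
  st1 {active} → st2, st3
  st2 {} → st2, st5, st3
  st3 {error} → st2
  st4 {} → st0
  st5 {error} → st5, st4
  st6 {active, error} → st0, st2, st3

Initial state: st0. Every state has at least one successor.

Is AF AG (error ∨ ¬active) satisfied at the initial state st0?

No

States satisfying AG (error ∨ ¬active): ∅.
States satisfying AF AG (error ∨ ¬active): ∅.
There is a path from st0 along which AG (error ∨ ¬active) never holds.
st0 ∉ Sat(AF AG (error ∨ ¬active)).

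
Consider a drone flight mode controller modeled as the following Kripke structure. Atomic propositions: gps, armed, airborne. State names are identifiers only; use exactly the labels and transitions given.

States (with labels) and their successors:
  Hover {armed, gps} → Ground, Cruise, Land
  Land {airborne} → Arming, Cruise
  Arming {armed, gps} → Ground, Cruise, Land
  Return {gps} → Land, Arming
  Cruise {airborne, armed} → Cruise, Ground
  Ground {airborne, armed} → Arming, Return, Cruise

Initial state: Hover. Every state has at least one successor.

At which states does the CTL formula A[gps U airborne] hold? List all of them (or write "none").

States satisfying gps: {Hover, Arming, Return}.
States satisfying airborne: {Land, Cruise, Ground}.
States satisfying A[gps U airborne]: {Hover, Land, Arming, Return, Cruise, Ground}.

{Hover, Land, Arming, Return, Cruise, Ground}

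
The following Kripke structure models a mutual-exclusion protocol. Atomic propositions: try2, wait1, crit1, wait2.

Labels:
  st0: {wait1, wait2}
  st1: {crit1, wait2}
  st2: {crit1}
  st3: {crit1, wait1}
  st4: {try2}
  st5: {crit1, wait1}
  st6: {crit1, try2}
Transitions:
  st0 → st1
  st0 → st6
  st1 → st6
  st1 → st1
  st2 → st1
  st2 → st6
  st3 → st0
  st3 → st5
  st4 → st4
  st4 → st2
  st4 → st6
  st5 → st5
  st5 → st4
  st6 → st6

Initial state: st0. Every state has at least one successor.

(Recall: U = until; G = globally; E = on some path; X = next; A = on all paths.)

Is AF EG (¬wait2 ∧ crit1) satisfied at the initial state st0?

States satisfying EG (¬wait2 ∧ crit1): {st2, st3, st5, st6}.
States satisfying AF EG (¬wait2 ∧ crit1): {st2, st3, st5, st6}.
There is a path from st0 along which EG (¬wait2 ∧ crit1) never holds.
st0 ∉ Sat(AF EG (¬wait2 ∧ crit1)).

Violated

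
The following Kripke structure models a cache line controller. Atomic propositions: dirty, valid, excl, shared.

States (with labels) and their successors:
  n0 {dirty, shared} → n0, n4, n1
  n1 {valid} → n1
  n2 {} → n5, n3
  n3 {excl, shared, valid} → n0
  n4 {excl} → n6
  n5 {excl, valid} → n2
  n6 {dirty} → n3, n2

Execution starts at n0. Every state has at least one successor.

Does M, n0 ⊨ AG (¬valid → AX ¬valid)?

Does not hold

States satisfying ¬valid → AX ¬valid: {n1, n3, n4, n5}.
States satisfying AG (¬valid → AX ¬valid): {n1}.
n0 is reachable from n0 and violates ¬valid → AX ¬valid, so AG fails at n0.
n0 ∉ Sat(AG (¬valid → AX ¬valid)).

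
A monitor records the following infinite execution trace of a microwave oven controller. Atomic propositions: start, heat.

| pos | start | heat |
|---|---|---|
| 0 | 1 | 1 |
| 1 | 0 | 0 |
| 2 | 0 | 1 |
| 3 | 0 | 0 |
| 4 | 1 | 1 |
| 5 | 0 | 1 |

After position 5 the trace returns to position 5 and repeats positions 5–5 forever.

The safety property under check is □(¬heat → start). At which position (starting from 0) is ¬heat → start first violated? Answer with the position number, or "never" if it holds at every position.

1

Check ¬heat → start at each position in order: 0 ✓.
At position 1 the labels are {}, so ¬heat → start is false there. This is the first violation.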